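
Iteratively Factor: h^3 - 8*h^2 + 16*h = (h)*(h^2 - 8*h + 16) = h*(h - 4)*(h - 4)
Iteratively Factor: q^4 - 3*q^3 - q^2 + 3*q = (q - 3)*(q^3 - q) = q*(q - 3)*(q^2 - 1) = q*(q - 3)*(q + 1)*(q - 1)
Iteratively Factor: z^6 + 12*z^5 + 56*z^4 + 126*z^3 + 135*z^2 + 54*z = (z + 1)*(z^5 + 11*z^4 + 45*z^3 + 81*z^2 + 54*z) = z*(z + 1)*(z^4 + 11*z^3 + 45*z^2 + 81*z + 54) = z*(z + 1)*(z + 3)*(z^3 + 8*z^2 + 21*z + 18) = z*(z + 1)*(z + 3)^2*(z^2 + 5*z + 6) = z*(z + 1)*(z + 3)^3*(z + 2)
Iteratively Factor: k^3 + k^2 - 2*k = (k + 2)*(k^2 - k) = (k - 1)*(k + 2)*(k)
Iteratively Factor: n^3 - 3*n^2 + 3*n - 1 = (n - 1)*(n^2 - 2*n + 1) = (n - 1)^2*(n - 1)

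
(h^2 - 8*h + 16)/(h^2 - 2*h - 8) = (h - 4)/(h + 2)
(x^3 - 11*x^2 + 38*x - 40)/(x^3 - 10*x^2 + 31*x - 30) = (x - 4)/(x - 3)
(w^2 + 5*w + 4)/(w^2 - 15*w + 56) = (w^2 + 5*w + 4)/(w^2 - 15*w + 56)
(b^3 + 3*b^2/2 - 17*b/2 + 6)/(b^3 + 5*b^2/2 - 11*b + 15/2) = (b + 4)/(b + 5)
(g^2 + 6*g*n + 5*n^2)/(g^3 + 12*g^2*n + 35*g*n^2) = (g + n)/(g*(g + 7*n))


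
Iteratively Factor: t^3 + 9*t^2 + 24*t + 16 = (t + 4)*(t^2 + 5*t + 4) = (t + 1)*(t + 4)*(t + 4)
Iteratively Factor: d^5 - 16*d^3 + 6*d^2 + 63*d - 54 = (d - 3)*(d^4 + 3*d^3 - 7*d^2 - 15*d + 18) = (d - 3)*(d + 3)*(d^3 - 7*d + 6) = (d - 3)*(d + 3)^2*(d^2 - 3*d + 2) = (d - 3)*(d - 2)*(d + 3)^2*(d - 1)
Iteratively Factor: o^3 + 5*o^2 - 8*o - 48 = (o + 4)*(o^2 + o - 12) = (o - 3)*(o + 4)*(o + 4)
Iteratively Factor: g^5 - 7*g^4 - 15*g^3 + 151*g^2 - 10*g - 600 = (g - 3)*(g^4 - 4*g^3 - 27*g^2 + 70*g + 200) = (g - 3)*(g + 2)*(g^3 - 6*g^2 - 15*g + 100) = (g - 3)*(g + 2)*(g + 4)*(g^2 - 10*g + 25) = (g - 5)*(g - 3)*(g + 2)*(g + 4)*(g - 5)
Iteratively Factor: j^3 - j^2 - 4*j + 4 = (j - 1)*(j^2 - 4) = (j - 2)*(j - 1)*(j + 2)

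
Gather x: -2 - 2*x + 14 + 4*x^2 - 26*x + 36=4*x^2 - 28*x + 48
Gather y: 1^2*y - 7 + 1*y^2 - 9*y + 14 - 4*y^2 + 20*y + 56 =-3*y^2 + 12*y + 63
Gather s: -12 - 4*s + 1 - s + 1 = -5*s - 10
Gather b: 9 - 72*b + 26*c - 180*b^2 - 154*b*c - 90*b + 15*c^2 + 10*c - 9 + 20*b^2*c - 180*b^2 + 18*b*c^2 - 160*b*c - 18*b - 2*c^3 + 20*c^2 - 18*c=b^2*(20*c - 360) + b*(18*c^2 - 314*c - 180) - 2*c^3 + 35*c^2 + 18*c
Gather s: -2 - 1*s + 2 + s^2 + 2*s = s^2 + s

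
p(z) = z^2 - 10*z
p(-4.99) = 74.80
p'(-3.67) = -17.34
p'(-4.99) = -19.98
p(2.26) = -17.49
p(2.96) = -20.84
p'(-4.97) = -19.94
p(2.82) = -20.25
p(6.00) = -24.00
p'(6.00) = 2.00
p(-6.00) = 96.00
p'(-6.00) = -22.00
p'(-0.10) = -10.20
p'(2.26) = -5.48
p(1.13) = -10.02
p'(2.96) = -4.08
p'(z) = 2*z - 10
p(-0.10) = 1.01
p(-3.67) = 50.17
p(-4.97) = 74.40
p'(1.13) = -7.74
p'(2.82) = -4.36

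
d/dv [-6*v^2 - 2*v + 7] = -12*v - 2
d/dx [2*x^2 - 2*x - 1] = 4*x - 2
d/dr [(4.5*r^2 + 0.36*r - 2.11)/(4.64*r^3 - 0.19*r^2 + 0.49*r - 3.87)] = (-20.88*r^4 - 3.3408*r^3 + 31.6446*r^2 - 35.6318*r - 0.3593)/(21.5296*r^6 - 1.7632*r^5 + 4.5833*r^4 - 36.0998*r^3 + 1.7107*r^2 - 3.7926*r + 14.9769)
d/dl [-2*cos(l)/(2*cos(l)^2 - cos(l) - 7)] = 2*(2*sin(l)^2 - 9)*sin(l)/(cos(l) - cos(2*l) + 6)^2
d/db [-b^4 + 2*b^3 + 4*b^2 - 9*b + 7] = -4*b^3 + 6*b^2 + 8*b - 9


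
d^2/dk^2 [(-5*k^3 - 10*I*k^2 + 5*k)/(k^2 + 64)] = 10*(65*k^3 + 384*I*k^2 - 12480*k - 8192*I)/(k^6 + 192*k^4 + 12288*k^2 + 262144)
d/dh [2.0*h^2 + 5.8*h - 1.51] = 4.0*h + 5.8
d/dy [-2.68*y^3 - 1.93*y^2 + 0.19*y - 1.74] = -8.04*y^2 - 3.86*y + 0.19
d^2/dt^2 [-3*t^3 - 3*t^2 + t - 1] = -18*t - 6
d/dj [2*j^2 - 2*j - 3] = 4*j - 2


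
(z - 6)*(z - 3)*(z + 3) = z^3 - 6*z^2 - 9*z + 54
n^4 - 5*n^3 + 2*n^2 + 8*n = n*(n - 4)*(n - 2)*(n + 1)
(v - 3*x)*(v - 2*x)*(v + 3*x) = v^3 - 2*v^2*x - 9*v*x^2 + 18*x^3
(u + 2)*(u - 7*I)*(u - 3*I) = u^3 + 2*u^2 - 10*I*u^2 - 21*u - 20*I*u - 42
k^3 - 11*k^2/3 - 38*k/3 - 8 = (k - 6)*(k + 1)*(k + 4/3)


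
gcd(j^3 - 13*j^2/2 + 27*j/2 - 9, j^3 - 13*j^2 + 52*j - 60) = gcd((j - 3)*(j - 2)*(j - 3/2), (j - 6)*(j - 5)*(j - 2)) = j - 2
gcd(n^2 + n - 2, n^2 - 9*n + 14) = 1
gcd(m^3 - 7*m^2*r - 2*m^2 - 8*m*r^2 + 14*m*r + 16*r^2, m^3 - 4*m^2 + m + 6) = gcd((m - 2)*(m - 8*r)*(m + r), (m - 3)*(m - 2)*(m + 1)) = m - 2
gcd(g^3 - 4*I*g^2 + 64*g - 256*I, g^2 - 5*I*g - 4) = g - 4*I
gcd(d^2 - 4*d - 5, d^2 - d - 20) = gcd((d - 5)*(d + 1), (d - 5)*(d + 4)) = d - 5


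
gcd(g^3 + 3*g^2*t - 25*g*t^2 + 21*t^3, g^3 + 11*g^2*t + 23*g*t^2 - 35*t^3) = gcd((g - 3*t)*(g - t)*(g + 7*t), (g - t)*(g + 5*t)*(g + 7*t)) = -g^2 - 6*g*t + 7*t^2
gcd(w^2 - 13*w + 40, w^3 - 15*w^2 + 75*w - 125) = w - 5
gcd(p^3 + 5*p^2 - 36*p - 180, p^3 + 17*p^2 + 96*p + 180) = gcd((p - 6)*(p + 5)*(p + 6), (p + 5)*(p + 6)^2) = p^2 + 11*p + 30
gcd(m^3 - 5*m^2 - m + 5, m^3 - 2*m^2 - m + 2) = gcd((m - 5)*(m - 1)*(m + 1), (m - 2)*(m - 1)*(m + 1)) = m^2 - 1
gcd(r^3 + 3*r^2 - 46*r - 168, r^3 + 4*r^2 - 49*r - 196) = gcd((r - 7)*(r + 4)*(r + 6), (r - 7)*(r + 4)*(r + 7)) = r^2 - 3*r - 28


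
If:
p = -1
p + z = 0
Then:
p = -1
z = 1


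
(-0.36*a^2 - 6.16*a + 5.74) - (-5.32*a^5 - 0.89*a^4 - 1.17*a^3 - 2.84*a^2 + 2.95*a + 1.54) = 5.32*a^5 + 0.89*a^4 + 1.17*a^3 + 2.48*a^2 - 9.11*a + 4.2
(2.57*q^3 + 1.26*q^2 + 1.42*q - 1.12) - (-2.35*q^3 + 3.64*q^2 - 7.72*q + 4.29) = 4.92*q^3 - 2.38*q^2 + 9.14*q - 5.41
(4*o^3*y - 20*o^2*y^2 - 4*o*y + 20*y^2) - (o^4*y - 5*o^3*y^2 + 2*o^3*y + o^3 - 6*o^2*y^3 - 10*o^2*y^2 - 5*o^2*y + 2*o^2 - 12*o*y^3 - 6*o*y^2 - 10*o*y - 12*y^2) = -o^4*y + 5*o^3*y^2 + 2*o^3*y - o^3 + 6*o^2*y^3 - 10*o^2*y^2 + 5*o^2*y - 2*o^2 + 12*o*y^3 + 6*o*y^2 + 6*o*y + 32*y^2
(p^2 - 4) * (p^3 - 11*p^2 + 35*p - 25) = p^5 - 11*p^4 + 31*p^3 + 19*p^2 - 140*p + 100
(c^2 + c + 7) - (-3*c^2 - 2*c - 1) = 4*c^2 + 3*c + 8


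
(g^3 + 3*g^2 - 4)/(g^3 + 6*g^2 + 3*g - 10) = (g + 2)/(g + 5)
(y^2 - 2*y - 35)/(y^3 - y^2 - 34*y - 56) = (y + 5)/(y^2 + 6*y + 8)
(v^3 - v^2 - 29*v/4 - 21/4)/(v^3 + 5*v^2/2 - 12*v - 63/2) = (2*v^2 + 5*v + 3)/(2*(v^2 + 6*v + 9))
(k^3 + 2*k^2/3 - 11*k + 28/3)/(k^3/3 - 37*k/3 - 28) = (3*k^2 - 10*k + 7)/(k^2 - 4*k - 21)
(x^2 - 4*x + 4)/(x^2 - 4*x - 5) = (-x^2 + 4*x - 4)/(-x^2 + 4*x + 5)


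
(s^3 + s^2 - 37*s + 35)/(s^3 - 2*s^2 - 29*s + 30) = (s^2 + 2*s - 35)/(s^2 - s - 30)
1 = 1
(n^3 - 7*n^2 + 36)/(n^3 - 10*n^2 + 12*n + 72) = (n - 3)/(n - 6)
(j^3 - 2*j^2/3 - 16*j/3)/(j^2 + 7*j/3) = (3*j^2 - 2*j - 16)/(3*j + 7)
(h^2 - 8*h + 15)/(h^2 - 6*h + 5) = (h - 3)/(h - 1)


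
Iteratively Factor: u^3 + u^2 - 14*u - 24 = (u + 3)*(u^2 - 2*u - 8) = (u + 2)*(u + 3)*(u - 4)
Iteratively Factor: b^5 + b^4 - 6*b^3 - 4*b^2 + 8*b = (b - 1)*(b^4 + 2*b^3 - 4*b^2 - 8*b) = (b - 1)*(b + 2)*(b^3 - 4*b) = (b - 1)*(b + 2)^2*(b^2 - 2*b) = b*(b - 1)*(b + 2)^2*(b - 2)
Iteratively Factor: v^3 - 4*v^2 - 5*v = (v - 5)*(v^2 + v) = (v - 5)*(v + 1)*(v)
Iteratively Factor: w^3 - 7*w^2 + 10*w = (w)*(w^2 - 7*w + 10) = w*(w - 2)*(w - 5)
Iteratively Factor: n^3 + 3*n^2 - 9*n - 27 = (n + 3)*(n^2 - 9) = (n - 3)*(n + 3)*(n + 3)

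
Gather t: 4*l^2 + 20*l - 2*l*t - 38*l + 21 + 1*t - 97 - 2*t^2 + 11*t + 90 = 4*l^2 - 18*l - 2*t^2 + t*(12 - 2*l) + 14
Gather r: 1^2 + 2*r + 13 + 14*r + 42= 16*r + 56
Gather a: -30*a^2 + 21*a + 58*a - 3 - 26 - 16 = -30*a^2 + 79*a - 45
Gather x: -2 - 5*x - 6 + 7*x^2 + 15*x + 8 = 7*x^2 + 10*x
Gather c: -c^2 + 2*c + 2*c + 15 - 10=-c^2 + 4*c + 5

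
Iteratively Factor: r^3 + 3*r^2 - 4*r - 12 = (r + 2)*(r^2 + r - 6) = (r - 2)*(r + 2)*(r + 3)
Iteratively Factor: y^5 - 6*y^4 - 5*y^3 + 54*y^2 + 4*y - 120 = (y - 2)*(y^4 - 4*y^3 - 13*y^2 + 28*y + 60) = (y - 5)*(y - 2)*(y^3 + y^2 - 8*y - 12) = (y - 5)*(y - 2)*(y + 2)*(y^2 - y - 6) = (y - 5)*(y - 3)*(y - 2)*(y + 2)*(y + 2)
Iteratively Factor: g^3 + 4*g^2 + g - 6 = (g + 3)*(g^2 + g - 2) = (g + 2)*(g + 3)*(g - 1)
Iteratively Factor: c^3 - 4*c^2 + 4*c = (c - 2)*(c^2 - 2*c) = (c - 2)^2*(c)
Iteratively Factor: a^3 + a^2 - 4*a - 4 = (a + 1)*(a^2 - 4) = (a + 1)*(a + 2)*(a - 2)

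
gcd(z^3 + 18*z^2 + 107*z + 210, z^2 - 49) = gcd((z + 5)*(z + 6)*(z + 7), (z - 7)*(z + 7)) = z + 7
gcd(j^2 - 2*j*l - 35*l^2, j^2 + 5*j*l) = j + 5*l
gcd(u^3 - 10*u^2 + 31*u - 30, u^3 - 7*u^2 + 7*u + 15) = u^2 - 8*u + 15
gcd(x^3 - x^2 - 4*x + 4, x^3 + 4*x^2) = 1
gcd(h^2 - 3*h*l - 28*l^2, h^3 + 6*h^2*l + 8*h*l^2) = h + 4*l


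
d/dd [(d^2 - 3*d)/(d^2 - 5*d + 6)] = -2/(d^2 - 4*d + 4)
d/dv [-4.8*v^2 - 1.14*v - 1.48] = -9.6*v - 1.14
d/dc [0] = 0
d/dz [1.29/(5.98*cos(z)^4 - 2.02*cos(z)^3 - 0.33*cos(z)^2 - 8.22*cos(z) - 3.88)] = (30.8568*cos(z)^3 - 7.8174*cos(z)^2 - 0.8514*cos(z) - 10.6038)*sin(z)/(-5.98*cos(z)^4 + 2.02*cos(z)^3 + 0.33*cos(z)^2 + 8.22*cos(z) + 3.88)^2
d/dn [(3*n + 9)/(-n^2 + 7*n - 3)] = 3*(n^2 + 6*n - 24)/(n^4 - 14*n^3 + 55*n^2 - 42*n + 9)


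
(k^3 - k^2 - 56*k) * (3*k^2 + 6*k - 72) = 3*k^5 + 3*k^4 - 246*k^3 - 264*k^2 + 4032*k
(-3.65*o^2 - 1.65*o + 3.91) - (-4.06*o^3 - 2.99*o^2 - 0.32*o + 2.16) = 4.06*o^3 - 0.66*o^2 - 1.33*o + 1.75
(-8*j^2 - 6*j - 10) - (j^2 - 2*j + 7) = -9*j^2 - 4*j - 17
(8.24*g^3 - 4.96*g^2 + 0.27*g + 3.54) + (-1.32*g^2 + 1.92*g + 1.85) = 8.24*g^3 - 6.28*g^2 + 2.19*g + 5.39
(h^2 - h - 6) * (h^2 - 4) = h^4 - h^3 - 10*h^2 + 4*h + 24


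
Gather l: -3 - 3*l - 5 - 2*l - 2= -5*l - 10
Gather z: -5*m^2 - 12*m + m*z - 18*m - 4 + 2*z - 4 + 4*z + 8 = -5*m^2 - 30*m + z*(m + 6)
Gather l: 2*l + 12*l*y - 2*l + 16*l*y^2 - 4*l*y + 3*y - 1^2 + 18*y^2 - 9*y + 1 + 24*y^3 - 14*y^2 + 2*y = l*(16*y^2 + 8*y) + 24*y^3 + 4*y^2 - 4*y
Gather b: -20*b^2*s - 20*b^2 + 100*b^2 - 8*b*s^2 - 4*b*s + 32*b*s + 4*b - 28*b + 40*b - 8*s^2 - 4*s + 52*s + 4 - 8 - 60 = b^2*(80 - 20*s) + b*(-8*s^2 + 28*s + 16) - 8*s^2 + 48*s - 64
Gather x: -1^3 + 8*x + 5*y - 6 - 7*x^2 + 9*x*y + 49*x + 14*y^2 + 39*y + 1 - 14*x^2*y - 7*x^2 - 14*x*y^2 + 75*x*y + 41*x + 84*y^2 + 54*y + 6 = x^2*(-14*y - 14) + x*(-14*y^2 + 84*y + 98) + 98*y^2 + 98*y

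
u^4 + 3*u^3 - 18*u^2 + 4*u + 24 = (u - 2)^2*(u + 1)*(u + 6)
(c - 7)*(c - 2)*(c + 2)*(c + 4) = c^4 - 3*c^3 - 32*c^2 + 12*c + 112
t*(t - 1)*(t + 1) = t^3 - t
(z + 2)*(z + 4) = z^2 + 6*z + 8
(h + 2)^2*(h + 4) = h^3 + 8*h^2 + 20*h + 16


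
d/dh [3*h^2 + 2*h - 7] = 6*h + 2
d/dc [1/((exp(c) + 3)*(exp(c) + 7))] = 2*(-exp(c) - 5)*exp(c)/(exp(4*c) + 20*exp(3*c) + 142*exp(2*c) + 420*exp(c) + 441)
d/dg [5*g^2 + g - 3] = 10*g + 1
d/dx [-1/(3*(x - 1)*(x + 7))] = 2*(x + 3)/(3*(x - 1)^2*(x + 7)^2)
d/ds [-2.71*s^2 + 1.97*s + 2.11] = 1.97 - 5.42*s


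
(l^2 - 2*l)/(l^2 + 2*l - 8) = l/(l + 4)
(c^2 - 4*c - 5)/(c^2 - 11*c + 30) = (c + 1)/(c - 6)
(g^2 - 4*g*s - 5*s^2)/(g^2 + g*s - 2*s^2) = (g^2 - 4*g*s - 5*s^2)/(g^2 + g*s - 2*s^2)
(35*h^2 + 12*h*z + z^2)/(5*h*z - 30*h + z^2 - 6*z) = (7*h + z)/(z - 6)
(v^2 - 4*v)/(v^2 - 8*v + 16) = v/(v - 4)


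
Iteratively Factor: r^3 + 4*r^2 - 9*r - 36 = (r - 3)*(r^2 + 7*r + 12) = (r - 3)*(r + 3)*(r + 4)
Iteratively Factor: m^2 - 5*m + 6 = (m - 3)*(m - 2)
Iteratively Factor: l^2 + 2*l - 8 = (l - 2)*(l + 4)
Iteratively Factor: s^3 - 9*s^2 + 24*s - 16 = (s - 4)*(s^2 - 5*s + 4) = (s - 4)^2*(s - 1)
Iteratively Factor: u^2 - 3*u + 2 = (u - 1)*(u - 2)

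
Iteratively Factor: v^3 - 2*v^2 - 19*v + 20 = (v - 5)*(v^2 + 3*v - 4) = (v - 5)*(v - 1)*(v + 4)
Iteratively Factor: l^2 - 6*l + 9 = (l - 3)*(l - 3)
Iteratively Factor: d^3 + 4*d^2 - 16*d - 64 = (d + 4)*(d^2 - 16) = (d + 4)^2*(d - 4)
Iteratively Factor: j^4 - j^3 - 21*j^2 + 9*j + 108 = (j - 4)*(j^3 + 3*j^2 - 9*j - 27) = (j - 4)*(j - 3)*(j^2 + 6*j + 9) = (j - 4)*(j - 3)*(j + 3)*(j + 3)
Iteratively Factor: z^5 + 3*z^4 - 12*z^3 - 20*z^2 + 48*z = (z)*(z^4 + 3*z^3 - 12*z^2 - 20*z + 48) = z*(z + 3)*(z^3 - 12*z + 16) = z*(z - 2)*(z + 3)*(z^2 + 2*z - 8) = z*(z - 2)^2*(z + 3)*(z + 4)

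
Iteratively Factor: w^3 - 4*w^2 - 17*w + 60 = (w + 4)*(w^2 - 8*w + 15) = (w - 5)*(w + 4)*(w - 3)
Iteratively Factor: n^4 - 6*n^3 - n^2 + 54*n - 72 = (n - 2)*(n^3 - 4*n^2 - 9*n + 36) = (n - 2)*(n + 3)*(n^2 - 7*n + 12) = (n - 3)*(n - 2)*(n + 3)*(n - 4)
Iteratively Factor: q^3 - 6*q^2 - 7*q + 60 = (q + 3)*(q^2 - 9*q + 20) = (q - 5)*(q + 3)*(q - 4)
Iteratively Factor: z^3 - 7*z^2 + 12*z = (z - 4)*(z^2 - 3*z) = (z - 4)*(z - 3)*(z)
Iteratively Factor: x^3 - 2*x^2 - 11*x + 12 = (x + 3)*(x^2 - 5*x + 4) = (x - 1)*(x + 3)*(x - 4)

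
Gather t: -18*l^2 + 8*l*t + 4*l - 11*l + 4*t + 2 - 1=-18*l^2 - 7*l + t*(8*l + 4) + 1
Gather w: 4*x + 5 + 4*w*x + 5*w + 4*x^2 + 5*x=w*(4*x + 5) + 4*x^2 + 9*x + 5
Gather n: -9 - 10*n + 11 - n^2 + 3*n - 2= -n^2 - 7*n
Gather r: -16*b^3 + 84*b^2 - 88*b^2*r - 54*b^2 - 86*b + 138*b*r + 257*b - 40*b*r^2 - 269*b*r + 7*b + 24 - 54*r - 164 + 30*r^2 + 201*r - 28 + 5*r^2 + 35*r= -16*b^3 + 30*b^2 + 178*b + r^2*(35 - 40*b) + r*(-88*b^2 - 131*b + 182) - 168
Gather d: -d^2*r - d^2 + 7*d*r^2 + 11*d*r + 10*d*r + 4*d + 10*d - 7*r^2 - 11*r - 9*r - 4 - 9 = d^2*(-r - 1) + d*(7*r^2 + 21*r + 14) - 7*r^2 - 20*r - 13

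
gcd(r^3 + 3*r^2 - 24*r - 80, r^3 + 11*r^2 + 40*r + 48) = r^2 + 8*r + 16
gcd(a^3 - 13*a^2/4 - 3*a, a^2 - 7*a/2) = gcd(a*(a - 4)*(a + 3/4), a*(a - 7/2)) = a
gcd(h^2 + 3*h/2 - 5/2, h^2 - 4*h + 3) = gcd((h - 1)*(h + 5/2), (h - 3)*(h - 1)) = h - 1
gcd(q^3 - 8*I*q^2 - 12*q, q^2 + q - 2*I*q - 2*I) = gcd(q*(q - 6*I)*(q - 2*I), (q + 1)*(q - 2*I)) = q - 2*I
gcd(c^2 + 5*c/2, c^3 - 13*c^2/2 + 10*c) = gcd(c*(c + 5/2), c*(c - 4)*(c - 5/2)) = c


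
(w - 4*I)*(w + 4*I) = w^2 + 16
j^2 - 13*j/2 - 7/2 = (j - 7)*(j + 1/2)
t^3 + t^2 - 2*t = t*(t - 1)*(t + 2)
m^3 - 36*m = m*(m - 6)*(m + 6)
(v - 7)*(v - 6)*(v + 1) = v^3 - 12*v^2 + 29*v + 42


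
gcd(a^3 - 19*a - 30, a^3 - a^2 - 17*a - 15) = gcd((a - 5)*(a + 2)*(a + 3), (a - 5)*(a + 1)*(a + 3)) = a^2 - 2*a - 15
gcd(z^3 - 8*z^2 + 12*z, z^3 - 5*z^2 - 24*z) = z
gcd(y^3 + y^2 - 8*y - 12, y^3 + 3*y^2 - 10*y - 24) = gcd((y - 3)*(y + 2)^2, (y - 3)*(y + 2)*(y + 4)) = y^2 - y - 6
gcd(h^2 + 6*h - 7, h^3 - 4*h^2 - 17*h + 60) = 1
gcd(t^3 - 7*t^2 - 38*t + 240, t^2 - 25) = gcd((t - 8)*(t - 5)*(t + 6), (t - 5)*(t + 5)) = t - 5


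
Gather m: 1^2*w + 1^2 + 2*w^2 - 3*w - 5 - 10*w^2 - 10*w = -8*w^2 - 12*w - 4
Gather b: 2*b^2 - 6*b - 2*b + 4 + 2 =2*b^2 - 8*b + 6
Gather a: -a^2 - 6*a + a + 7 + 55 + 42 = -a^2 - 5*a + 104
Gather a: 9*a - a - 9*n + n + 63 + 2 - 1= 8*a - 8*n + 64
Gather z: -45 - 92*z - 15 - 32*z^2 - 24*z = -32*z^2 - 116*z - 60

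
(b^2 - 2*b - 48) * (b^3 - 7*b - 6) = b^5 - 2*b^4 - 55*b^3 + 8*b^2 + 348*b + 288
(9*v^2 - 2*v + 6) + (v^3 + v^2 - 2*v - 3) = v^3 + 10*v^2 - 4*v + 3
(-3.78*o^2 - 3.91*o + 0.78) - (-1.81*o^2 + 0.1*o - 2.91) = -1.97*o^2 - 4.01*o + 3.69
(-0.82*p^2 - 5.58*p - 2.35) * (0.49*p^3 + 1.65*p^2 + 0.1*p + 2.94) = -0.4018*p^5 - 4.0872*p^4 - 10.4405*p^3 - 6.8463*p^2 - 16.6402*p - 6.909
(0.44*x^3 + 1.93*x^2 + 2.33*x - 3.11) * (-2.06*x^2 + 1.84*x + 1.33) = -0.9064*x^5 - 3.1662*x^4 - 0.6634*x^3 + 13.2607*x^2 - 2.6235*x - 4.1363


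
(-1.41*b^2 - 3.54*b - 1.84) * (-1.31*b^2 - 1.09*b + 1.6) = 1.8471*b^4 + 6.1743*b^3 + 4.013*b^2 - 3.6584*b - 2.944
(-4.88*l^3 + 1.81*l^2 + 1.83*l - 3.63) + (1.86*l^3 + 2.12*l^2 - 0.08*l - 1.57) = -3.02*l^3 + 3.93*l^2 + 1.75*l - 5.2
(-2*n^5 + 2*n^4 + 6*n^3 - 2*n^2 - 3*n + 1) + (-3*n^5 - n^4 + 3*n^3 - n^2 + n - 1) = -5*n^5 + n^4 + 9*n^3 - 3*n^2 - 2*n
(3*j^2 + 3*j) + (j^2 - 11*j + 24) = 4*j^2 - 8*j + 24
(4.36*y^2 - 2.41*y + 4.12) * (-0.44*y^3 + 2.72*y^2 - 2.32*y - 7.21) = -1.9184*y^5 + 12.9196*y^4 - 18.4832*y^3 - 14.638*y^2 + 7.8177*y - 29.7052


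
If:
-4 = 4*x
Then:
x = -1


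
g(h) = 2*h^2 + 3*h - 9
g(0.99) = -4.07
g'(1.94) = 10.76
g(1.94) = 4.35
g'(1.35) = 8.40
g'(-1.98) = -4.92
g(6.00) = 81.00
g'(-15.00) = -57.00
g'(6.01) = 27.04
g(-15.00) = 396.00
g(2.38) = 9.47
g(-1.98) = -7.10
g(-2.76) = -2.04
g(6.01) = 81.27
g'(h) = 4*h + 3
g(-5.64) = 37.70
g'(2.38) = 12.52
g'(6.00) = 27.00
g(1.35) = -1.30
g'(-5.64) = -19.56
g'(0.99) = 6.96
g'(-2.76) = -8.04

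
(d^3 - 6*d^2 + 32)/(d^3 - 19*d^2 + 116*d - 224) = (d^2 - 2*d - 8)/(d^2 - 15*d + 56)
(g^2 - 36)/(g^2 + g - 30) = (g - 6)/(g - 5)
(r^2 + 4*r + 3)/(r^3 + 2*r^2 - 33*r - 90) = (r + 1)/(r^2 - r - 30)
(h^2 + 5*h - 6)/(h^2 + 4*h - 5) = (h + 6)/(h + 5)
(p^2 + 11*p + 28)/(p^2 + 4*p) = (p + 7)/p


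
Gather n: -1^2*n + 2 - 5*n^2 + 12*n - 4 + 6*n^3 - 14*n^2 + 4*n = 6*n^3 - 19*n^2 + 15*n - 2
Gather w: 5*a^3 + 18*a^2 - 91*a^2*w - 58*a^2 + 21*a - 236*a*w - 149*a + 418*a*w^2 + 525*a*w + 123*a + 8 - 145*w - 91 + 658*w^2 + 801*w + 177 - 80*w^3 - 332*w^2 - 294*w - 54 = 5*a^3 - 40*a^2 - 5*a - 80*w^3 + w^2*(418*a + 326) + w*(-91*a^2 + 289*a + 362) + 40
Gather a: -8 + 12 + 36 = 40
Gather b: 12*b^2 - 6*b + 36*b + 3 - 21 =12*b^2 + 30*b - 18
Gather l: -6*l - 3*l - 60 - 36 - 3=-9*l - 99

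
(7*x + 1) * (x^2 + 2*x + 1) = 7*x^3 + 15*x^2 + 9*x + 1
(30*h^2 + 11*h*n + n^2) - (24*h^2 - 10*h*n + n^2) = 6*h^2 + 21*h*n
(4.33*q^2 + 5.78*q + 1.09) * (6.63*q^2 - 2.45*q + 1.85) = 28.7079*q^4 + 27.7129*q^3 + 1.0762*q^2 + 8.0225*q + 2.0165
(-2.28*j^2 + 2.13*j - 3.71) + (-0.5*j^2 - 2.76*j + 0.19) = -2.78*j^2 - 0.63*j - 3.52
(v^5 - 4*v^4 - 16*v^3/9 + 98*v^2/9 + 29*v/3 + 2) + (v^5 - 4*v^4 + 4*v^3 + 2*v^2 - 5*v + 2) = 2*v^5 - 8*v^4 + 20*v^3/9 + 116*v^2/9 + 14*v/3 + 4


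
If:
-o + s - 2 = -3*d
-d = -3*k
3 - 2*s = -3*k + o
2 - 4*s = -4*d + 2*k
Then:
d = 7/9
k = 7/27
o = 40/27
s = 31/27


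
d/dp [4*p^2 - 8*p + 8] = 8*p - 8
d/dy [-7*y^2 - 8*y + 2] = -14*y - 8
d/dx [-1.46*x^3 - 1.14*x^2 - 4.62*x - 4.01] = -4.38*x^2 - 2.28*x - 4.62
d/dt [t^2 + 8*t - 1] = 2*t + 8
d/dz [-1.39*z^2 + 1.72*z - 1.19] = 1.72 - 2.78*z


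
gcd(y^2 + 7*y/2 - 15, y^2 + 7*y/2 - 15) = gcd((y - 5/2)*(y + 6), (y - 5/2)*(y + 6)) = y^2 + 7*y/2 - 15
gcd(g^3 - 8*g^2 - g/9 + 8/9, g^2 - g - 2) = 1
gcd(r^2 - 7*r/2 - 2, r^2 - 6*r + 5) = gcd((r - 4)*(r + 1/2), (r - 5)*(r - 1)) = 1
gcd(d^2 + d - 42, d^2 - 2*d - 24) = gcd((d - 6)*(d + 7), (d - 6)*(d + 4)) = d - 6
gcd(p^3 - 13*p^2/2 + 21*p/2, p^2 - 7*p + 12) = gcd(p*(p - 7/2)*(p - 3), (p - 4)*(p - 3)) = p - 3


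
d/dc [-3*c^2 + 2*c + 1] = 2 - 6*c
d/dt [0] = 0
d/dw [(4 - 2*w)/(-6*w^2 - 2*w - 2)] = (3*w^2 + w - (w - 2)*(6*w + 1) + 1)/(3*w^2 + w + 1)^2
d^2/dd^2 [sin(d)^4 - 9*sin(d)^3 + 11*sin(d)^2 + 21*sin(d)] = -16*sin(d)^4 + 81*sin(d)^3 - 32*sin(d)^2 - 75*sin(d) + 22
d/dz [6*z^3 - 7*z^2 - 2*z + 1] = 18*z^2 - 14*z - 2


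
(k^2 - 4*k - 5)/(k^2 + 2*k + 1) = (k - 5)/(k + 1)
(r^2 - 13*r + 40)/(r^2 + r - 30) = (r - 8)/(r + 6)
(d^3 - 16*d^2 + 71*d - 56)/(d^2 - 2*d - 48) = (d^2 - 8*d + 7)/(d + 6)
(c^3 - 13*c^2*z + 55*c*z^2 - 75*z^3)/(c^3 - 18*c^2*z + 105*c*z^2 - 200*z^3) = (-c + 3*z)/(-c + 8*z)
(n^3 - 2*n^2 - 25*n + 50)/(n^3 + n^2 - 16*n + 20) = (n - 5)/(n - 2)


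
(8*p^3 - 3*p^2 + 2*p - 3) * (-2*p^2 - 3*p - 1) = -16*p^5 - 18*p^4 - 3*p^3 + 3*p^2 + 7*p + 3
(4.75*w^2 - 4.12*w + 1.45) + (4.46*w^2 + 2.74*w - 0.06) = 9.21*w^2 - 1.38*w + 1.39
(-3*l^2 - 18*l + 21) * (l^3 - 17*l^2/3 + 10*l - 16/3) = -3*l^5 - l^4 + 93*l^3 - 283*l^2 + 306*l - 112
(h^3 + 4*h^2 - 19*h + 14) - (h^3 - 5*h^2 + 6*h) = 9*h^2 - 25*h + 14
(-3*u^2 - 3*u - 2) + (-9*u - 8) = -3*u^2 - 12*u - 10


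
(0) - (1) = -1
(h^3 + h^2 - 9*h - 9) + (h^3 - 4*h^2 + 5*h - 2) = 2*h^3 - 3*h^2 - 4*h - 11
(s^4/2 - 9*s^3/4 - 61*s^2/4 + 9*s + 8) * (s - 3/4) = s^5/2 - 21*s^4/8 - 217*s^3/16 + 327*s^2/16 + 5*s/4 - 6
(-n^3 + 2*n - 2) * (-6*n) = 6*n^4 - 12*n^2 + 12*n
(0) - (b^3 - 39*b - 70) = -b^3 + 39*b + 70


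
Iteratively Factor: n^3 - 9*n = (n)*(n^2 - 9) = n*(n - 3)*(n + 3)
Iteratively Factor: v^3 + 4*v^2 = (v + 4)*(v^2) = v*(v + 4)*(v)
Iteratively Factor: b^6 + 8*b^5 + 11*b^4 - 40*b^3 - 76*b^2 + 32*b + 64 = (b + 2)*(b^5 + 6*b^4 - b^3 - 38*b^2 + 32) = (b - 1)*(b + 2)*(b^4 + 7*b^3 + 6*b^2 - 32*b - 32) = (b - 1)*(b + 1)*(b + 2)*(b^3 + 6*b^2 - 32) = (b - 2)*(b - 1)*(b + 1)*(b + 2)*(b^2 + 8*b + 16) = (b - 2)*(b - 1)*(b + 1)*(b + 2)*(b + 4)*(b + 4)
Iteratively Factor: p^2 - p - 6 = (p + 2)*(p - 3)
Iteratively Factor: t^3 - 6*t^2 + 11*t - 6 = (t - 1)*(t^2 - 5*t + 6) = (t - 3)*(t - 1)*(t - 2)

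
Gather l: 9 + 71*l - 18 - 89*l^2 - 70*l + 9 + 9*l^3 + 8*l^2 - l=9*l^3 - 81*l^2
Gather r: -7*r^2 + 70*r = -7*r^2 + 70*r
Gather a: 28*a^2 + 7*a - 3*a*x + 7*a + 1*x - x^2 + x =28*a^2 + a*(14 - 3*x) - x^2 + 2*x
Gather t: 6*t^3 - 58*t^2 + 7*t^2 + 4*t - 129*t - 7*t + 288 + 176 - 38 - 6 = 6*t^3 - 51*t^2 - 132*t + 420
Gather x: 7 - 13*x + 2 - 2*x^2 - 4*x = -2*x^2 - 17*x + 9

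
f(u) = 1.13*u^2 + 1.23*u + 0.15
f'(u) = 2.26*u + 1.23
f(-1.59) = 1.05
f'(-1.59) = -2.36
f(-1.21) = 0.32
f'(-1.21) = -1.50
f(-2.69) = 5.02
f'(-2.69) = -4.85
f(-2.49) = 4.09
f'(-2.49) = -4.40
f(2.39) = 9.54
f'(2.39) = 6.63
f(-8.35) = 68.67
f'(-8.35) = -17.64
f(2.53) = 10.49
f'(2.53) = 6.95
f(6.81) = 60.93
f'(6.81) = 16.62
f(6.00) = 48.21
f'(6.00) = 14.79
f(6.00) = 48.21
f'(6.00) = 14.79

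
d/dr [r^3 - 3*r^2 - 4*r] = 3*r^2 - 6*r - 4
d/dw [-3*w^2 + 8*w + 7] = 8 - 6*w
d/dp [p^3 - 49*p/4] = 3*p^2 - 49/4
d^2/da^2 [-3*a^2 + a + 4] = -6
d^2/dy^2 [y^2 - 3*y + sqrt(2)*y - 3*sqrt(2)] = 2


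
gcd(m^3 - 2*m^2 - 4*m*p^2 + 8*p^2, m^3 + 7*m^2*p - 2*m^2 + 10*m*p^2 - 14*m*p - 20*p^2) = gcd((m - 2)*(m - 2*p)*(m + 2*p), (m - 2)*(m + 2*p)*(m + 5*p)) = m^2 + 2*m*p - 2*m - 4*p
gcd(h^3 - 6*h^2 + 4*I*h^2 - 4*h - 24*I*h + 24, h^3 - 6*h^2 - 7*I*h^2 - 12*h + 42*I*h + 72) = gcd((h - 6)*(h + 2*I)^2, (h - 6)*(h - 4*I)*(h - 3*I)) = h - 6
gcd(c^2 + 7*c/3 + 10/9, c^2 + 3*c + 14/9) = c + 2/3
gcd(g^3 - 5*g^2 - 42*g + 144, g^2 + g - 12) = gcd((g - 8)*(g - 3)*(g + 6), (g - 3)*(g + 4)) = g - 3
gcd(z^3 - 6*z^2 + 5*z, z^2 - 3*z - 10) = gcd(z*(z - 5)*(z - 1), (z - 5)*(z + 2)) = z - 5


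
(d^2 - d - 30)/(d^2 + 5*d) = (d - 6)/d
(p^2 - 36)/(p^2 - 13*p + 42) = (p + 6)/(p - 7)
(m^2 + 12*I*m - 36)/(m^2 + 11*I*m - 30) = (m + 6*I)/(m + 5*I)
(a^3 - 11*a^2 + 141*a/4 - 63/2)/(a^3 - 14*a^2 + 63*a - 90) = (a^2 - 5*a + 21/4)/(a^2 - 8*a + 15)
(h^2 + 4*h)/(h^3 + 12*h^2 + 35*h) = (h + 4)/(h^2 + 12*h + 35)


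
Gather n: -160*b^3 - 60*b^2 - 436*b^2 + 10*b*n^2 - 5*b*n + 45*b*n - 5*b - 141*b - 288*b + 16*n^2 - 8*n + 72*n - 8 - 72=-160*b^3 - 496*b^2 - 434*b + n^2*(10*b + 16) + n*(40*b + 64) - 80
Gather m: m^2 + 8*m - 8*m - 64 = m^2 - 64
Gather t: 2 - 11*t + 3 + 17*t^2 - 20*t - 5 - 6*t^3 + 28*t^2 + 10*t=-6*t^3 + 45*t^2 - 21*t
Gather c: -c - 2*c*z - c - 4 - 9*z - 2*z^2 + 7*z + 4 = c*(-2*z - 2) - 2*z^2 - 2*z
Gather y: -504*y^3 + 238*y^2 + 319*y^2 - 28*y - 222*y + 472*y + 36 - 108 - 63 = -504*y^3 + 557*y^2 + 222*y - 135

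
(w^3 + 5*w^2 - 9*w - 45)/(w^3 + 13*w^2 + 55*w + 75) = (w - 3)/(w + 5)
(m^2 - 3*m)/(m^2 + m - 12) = m/(m + 4)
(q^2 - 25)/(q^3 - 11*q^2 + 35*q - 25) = (q + 5)/(q^2 - 6*q + 5)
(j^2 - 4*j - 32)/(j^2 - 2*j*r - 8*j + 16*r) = (-j - 4)/(-j + 2*r)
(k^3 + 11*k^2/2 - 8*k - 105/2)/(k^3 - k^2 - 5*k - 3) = (2*k^2 + 17*k + 35)/(2*(k^2 + 2*k + 1))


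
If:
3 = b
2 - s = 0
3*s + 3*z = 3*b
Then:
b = 3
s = 2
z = 1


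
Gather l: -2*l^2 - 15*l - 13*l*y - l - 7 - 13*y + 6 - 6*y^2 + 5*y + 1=-2*l^2 + l*(-13*y - 16) - 6*y^2 - 8*y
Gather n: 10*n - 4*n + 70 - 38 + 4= 6*n + 36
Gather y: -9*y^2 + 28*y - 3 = -9*y^2 + 28*y - 3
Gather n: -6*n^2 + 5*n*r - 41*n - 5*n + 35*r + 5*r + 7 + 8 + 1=-6*n^2 + n*(5*r - 46) + 40*r + 16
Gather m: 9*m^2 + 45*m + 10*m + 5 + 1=9*m^2 + 55*m + 6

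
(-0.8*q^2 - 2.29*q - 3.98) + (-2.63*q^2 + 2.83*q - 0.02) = -3.43*q^2 + 0.54*q - 4.0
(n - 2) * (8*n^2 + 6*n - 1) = 8*n^3 - 10*n^2 - 13*n + 2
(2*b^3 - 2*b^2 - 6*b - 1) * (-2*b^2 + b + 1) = -4*b^5 + 6*b^4 + 12*b^3 - 6*b^2 - 7*b - 1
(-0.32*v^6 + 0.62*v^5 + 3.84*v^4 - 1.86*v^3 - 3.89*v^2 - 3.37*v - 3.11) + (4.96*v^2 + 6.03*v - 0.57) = -0.32*v^6 + 0.62*v^5 + 3.84*v^4 - 1.86*v^3 + 1.07*v^2 + 2.66*v - 3.68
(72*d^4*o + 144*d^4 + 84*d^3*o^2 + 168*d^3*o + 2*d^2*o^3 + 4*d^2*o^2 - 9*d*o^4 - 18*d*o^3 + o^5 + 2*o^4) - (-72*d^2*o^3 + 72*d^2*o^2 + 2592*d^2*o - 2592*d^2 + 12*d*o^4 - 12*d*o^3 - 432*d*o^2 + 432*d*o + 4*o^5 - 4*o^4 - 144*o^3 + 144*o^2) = 72*d^4*o + 144*d^4 + 84*d^3*o^2 + 168*d^3*o + 74*d^2*o^3 - 68*d^2*o^2 - 2592*d^2*o + 2592*d^2 - 21*d*o^4 - 6*d*o^3 + 432*d*o^2 - 432*d*o - 3*o^5 + 6*o^4 + 144*o^3 - 144*o^2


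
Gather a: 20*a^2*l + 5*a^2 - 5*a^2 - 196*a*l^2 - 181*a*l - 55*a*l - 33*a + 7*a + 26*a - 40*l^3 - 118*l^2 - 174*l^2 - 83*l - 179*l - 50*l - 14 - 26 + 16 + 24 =20*a^2*l + a*(-196*l^2 - 236*l) - 40*l^3 - 292*l^2 - 312*l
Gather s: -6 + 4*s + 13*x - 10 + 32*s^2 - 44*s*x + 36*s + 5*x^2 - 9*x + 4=32*s^2 + s*(40 - 44*x) + 5*x^2 + 4*x - 12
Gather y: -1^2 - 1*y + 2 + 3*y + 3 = 2*y + 4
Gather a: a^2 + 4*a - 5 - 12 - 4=a^2 + 4*a - 21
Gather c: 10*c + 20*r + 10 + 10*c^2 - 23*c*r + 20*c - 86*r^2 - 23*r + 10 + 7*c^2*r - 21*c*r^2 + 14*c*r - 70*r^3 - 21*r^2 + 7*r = c^2*(7*r + 10) + c*(-21*r^2 - 9*r + 30) - 70*r^3 - 107*r^2 + 4*r + 20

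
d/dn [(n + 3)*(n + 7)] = 2*n + 10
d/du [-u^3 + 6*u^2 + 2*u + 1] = -3*u^2 + 12*u + 2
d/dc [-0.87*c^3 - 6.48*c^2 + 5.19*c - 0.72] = -2.61*c^2 - 12.96*c + 5.19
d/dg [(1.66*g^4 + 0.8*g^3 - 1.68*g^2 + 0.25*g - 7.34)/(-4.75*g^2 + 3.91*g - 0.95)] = (-15.77*g^5 + 15.6718*g^4 - 0.0519999999999996*g^3 - 7.6613*g^2 - 66.538*g + 28.4619)/(22.5625*g^4 - 37.145*g^3 + 24.3131*g^2 - 7.429*g + 0.9025)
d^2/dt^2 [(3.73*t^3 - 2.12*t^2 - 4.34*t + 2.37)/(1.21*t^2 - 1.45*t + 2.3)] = (-7.105427357601e-15*t^5 - 25.223998*t^3 - 18.418038*t^2 + 165.91053*t - 54.60297)/(1.771561*t^6 - 6.368835*t^5 + 17.734365*t^4 - 27.260725*t^3 + 33.70995*t^2 - 23.0115*t + 12.167)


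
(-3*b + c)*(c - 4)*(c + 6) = -3*b*c^2 - 6*b*c + 72*b + c^3 + 2*c^2 - 24*c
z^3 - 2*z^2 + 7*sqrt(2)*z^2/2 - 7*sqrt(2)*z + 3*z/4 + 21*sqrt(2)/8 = (z - 3/2)*(z - 1/2)*(z + 7*sqrt(2)/2)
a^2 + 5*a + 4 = (a + 1)*(a + 4)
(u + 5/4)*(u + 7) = u^2 + 33*u/4 + 35/4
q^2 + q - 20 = (q - 4)*(q + 5)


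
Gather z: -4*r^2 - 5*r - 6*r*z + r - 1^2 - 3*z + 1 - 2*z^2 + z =-4*r^2 - 4*r - 2*z^2 + z*(-6*r - 2)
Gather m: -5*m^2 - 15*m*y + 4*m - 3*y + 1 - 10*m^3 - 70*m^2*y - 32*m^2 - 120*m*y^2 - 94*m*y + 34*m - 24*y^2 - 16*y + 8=-10*m^3 + m^2*(-70*y - 37) + m*(-120*y^2 - 109*y + 38) - 24*y^2 - 19*y + 9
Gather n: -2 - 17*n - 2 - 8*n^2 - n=-8*n^2 - 18*n - 4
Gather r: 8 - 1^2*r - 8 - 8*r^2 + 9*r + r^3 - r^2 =r^3 - 9*r^2 + 8*r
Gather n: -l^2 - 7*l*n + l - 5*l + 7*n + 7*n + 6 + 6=-l^2 - 4*l + n*(14 - 7*l) + 12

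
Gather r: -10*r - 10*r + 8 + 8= 16 - 20*r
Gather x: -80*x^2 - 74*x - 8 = -80*x^2 - 74*x - 8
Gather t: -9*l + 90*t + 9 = -9*l + 90*t + 9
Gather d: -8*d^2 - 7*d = -8*d^2 - 7*d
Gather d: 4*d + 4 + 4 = 4*d + 8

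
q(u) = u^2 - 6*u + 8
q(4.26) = 0.59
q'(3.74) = 1.48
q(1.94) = 0.12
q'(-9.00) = -24.00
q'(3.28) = 0.56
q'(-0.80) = -7.60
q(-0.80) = 13.44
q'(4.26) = 2.52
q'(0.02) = -5.96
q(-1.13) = 16.06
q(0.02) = 7.88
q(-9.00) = 143.00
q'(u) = 2*u - 6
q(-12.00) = 224.00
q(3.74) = -0.45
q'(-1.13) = -8.26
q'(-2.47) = -10.94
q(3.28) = -0.92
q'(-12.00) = -30.00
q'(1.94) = -2.12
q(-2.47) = 28.92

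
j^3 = j^3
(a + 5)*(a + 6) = a^2 + 11*a + 30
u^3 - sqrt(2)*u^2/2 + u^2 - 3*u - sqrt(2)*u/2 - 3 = (u + 1)*(u - 3*sqrt(2)/2)*(u + sqrt(2))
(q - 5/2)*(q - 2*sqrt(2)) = q^2 - 2*sqrt(2)*q - 5*q/2 + 5*sqrt(2)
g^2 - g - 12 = (g - 4)*(g + 3)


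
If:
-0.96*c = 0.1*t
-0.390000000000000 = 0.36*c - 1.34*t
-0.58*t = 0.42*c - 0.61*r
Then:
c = -0.03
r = 0.25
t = 0.28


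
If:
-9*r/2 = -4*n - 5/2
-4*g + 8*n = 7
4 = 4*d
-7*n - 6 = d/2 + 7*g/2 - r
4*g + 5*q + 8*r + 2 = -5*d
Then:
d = 1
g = -813/472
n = 13/944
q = -549/590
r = 67/118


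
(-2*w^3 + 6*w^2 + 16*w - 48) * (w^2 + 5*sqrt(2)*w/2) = -2*w^5 - 5*sqrt(2)*w^4 + 6*w^4 + 16*w^3 + 15*sqrt(2)*w^3 - 48*w^2 + 40*sqrt(2)*w^2 - 120*sqrt(2)*w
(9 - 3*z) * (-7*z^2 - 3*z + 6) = 21*z^3 - 54*z^2 - 45*z + 54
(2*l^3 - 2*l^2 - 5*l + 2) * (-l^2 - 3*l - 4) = -2*l^5 - 4*l^4 + 3*l^3 + 21*l^2 + 14*l - 8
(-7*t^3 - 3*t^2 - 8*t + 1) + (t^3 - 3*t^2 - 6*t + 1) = -6*t^3 - 6*t^2 - 14*t + 2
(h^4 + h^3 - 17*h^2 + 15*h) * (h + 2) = h^5 + 3*h^4 - 15*h^3 - 19*h^2 + 30*h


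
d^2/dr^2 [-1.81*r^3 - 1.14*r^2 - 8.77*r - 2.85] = -10.86*r - 2.28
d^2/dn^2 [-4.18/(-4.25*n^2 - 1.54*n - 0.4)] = (-151.0025*n^2 - 54.7162*n + 4.18*(8.5*n + 1.54)*(17.0*n + 3.08) - 14.212)/(4.25*n^2 + 1.54*n + 0.4)^3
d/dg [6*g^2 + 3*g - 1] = 12*g + 3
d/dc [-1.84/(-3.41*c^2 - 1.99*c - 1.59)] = (-12.5488*c - 3.6616)/(3.41*c^2 + 1.99*c + 1.59)^2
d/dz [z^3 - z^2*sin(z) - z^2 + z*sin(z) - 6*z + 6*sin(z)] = -z^2*cos(z) + 3*z^2 - 2*z*sin(z) + z*cos(z) - 2*z + sin(z) + 6*cos(z) - 6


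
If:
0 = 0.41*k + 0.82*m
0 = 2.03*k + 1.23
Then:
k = -0.61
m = 0.30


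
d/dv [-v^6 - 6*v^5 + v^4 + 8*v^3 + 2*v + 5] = -6*v^5 - 30*v^4 + 4*v^3 + 24*v^2 + 2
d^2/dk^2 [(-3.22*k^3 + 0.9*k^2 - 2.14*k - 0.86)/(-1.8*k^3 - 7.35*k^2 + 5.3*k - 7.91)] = (-91.0332000000001*k^6 + 225.9144*k^5 - 398.36232*k^4 + 369.85976*k^3 - 632.1066*k^2 + 187.841472*k + 15.12444)/(5.832*k^9 + 71.442*k^8 + 240.2055*k^7 + 53.236575*k^6 - 79.3759499999999*k^5 + 1448.570025*k^4 - 1659.81356*k^3 + 2046.202305*k^2 - 994.83279*k + 494.913671)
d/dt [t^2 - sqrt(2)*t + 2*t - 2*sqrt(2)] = 2*t - sqrt(2) + 2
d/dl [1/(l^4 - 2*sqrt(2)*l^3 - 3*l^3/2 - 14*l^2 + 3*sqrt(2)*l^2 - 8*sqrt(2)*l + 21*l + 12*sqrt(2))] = 2*(-8*l^3 + 9*l^2 + 12*sqrt(2)*l^2 - 12*sqrt(2)*l + 56*l - 42 + 16*sqrt(2))/(2*l^4 - 4*sqrt(2)*l^3 - 3*l^3 - 28*l^2 + 6*sqrt(2)*l^2 - 16*sqrt(2)*l + 42*l + 24*sqrt(2))^2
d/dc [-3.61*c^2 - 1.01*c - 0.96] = -7.22*c - 1.01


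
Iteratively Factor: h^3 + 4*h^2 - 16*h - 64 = (h + 4)*(h^2 - 16) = (h + 4)^2*(h - 4)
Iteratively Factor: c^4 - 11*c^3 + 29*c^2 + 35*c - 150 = (c - 5)*(c^3 - 6*c^2 - c + 30) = (c - 5)*(c - 3)*(c^2 - 3*c - 10) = (c - 5)*(c - 3)*(c + 2)*(c - 5)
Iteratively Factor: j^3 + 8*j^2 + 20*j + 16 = (j + 2)*(j^2 + 6*j + 8) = (j + 2)^2*(j + 4)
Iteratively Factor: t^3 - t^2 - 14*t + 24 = (t - 3)*(t^2 + 2*t - 8) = (t - 3)*(t + 4)*(t - 2)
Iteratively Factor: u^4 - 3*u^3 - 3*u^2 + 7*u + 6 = (u + 1)*(u^3 - 4*u^2 + u + 6) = (u - 3)*(u + 1)*(u^2 - u - 2) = (u - 3)*(u + 1)^2*(u - 2)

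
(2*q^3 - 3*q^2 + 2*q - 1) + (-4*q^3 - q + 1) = -2*q^3 - 3*q^2 + q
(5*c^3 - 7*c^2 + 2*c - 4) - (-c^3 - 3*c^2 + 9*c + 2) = 6*c^3 - 4*c^2 - 7*c - 6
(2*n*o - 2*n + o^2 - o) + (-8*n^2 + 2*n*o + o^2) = -8*n^2 + 4*n*o - 2*n + 2*o^2 - o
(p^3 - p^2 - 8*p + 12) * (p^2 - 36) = p^5 - p^4 - 44*p^3 + 48*p^2 + 288*p - 432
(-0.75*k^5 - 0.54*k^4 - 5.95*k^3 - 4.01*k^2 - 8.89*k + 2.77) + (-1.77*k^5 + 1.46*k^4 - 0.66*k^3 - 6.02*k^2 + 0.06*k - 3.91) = -2.52*k^5 + 0.92*k^4 - 6.61*k^3 - 10.03*k^2 - 8.83*k - 1.14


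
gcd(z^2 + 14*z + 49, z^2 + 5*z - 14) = z + 7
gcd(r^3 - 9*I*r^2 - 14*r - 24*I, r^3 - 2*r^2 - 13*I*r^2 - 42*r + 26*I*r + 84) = r - 6*I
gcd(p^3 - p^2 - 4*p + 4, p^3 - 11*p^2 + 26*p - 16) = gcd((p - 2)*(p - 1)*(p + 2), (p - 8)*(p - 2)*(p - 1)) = p^2 - 3*p + 2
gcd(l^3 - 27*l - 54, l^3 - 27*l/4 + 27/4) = l + 3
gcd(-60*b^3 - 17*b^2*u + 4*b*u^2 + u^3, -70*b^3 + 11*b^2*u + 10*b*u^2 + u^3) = 5*b + u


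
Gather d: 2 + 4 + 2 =8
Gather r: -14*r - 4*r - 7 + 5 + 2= -18*r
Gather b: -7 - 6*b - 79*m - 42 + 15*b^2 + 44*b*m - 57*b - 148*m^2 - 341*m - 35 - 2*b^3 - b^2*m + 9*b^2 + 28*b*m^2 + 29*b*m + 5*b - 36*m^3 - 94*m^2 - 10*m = -2*b^3 + b^2*(24 - m) + b*(28*m^2 + 73*m - 58) - 36*m^3 - 242*m^2 - 430*m - 84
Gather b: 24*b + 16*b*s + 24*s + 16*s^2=b*(16*s + 24) + 16*s^2 + 24*s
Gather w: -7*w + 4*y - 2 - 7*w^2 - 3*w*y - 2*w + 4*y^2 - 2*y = -7*w^2 + w*(-3*y - 9) + 4*y^2 + 2*y - 2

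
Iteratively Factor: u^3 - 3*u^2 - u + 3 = (u + 1)*(u^2 - 4*u + 3) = (u - 3)*(u + 1)*(u - 1)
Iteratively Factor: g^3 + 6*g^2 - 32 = (g + 4)*(g^2 + 2*g - 8) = (g + 4)^2*(g - 2)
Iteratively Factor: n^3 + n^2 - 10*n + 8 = (n - 2)*(n^2 + 3*n - 4) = (n - 2)*(n + 4)*(n - 1)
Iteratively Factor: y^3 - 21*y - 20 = (y + 4)*(y^2 - 4*y - 5) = (y + 1)*(y + 4)*(y - 5)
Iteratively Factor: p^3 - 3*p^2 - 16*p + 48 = (p + 4)*(p^2 - 7*p + 12) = (p - 4)*(p + 4)*(p - 3)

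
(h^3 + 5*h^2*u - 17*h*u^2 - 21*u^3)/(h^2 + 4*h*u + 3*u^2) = (h^2 + 4*h*u - 21*u^2)/(h + 3*u)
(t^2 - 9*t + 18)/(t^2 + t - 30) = (t^2 - 9*t + 18)/(t^2 + t - 30)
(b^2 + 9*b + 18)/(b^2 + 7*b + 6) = (b + 3)/(b + 1)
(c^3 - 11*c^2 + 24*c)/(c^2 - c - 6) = c*(c - 8)/(c + 2)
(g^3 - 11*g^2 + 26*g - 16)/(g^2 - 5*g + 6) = (g^2 - 9*g + 8)/(g - 3)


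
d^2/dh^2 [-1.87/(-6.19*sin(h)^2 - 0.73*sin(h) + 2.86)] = (-286.604428*sin(h)^4 - 25.349907*sin(h)^3 + 296.488687*sin(h)^2 + 46.795628*sin(h) + 68.203762)/(6.19*sin(h)^2 + 0.73*sin(h) - 2.86)^3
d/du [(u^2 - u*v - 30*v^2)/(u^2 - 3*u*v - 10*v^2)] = 2*v*(-u^2 + 20*u*v - 40*v^2)/(u^4 - 6*u^3*v - 11*u^2*v^2 + 60*u*v^3 + 100*v^4)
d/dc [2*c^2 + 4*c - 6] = 4*c + 4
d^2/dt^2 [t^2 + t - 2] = 2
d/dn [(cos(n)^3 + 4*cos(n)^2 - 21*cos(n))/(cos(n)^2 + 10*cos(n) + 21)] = (sin(n)^2 - 6*cos(n) + 8)*sin(n)/(cos(n) + 3)^2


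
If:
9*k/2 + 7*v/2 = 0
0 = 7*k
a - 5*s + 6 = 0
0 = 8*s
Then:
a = -6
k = 0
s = 0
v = 0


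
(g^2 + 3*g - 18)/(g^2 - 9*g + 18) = (g + 6)/(g - 6)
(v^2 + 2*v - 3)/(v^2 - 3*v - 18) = (v - 1)/(v - 6)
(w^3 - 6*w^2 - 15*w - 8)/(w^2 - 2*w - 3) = (w^2 - 7*w - 8)/(w - 3)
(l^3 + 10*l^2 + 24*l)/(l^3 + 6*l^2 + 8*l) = (l + 6)/(l + 2)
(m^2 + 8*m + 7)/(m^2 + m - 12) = (m^2 + 8*m + 7)/(m^2 + m - 12)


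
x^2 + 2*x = x*(x + 2)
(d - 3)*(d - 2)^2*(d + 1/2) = d^4 - 13*d^3/2 + 25*d^2/2 - 4*d - 6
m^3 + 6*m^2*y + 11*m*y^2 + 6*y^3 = (m + y)*(m + 2*y)*(m + 3*y)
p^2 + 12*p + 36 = (p + 6)^2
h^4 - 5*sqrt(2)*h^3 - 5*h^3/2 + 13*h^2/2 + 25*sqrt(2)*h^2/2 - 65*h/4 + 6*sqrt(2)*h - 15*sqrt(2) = (h - 5/2)*(h - 4*sqrt(2))*(h - 3*sqrt(2)/2)*(h + sqrt(2)/2)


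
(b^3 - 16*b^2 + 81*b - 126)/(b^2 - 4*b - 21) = (b^2 - 9*b + 18)/(b + 3)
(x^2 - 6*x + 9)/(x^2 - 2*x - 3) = (x - 3)/(x + 1)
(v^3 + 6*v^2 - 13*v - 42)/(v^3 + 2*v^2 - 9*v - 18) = (v + 7)/(v + 3)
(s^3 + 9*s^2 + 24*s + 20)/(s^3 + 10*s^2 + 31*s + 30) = (s + 2)/(s + 3)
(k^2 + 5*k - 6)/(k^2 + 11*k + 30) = (k - 1)/(k + 5)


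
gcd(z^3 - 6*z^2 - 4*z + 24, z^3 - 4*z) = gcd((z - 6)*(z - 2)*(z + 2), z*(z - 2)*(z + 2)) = z^2 - 4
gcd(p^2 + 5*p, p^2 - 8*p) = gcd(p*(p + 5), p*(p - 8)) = p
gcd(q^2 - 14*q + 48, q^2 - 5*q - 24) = q - 8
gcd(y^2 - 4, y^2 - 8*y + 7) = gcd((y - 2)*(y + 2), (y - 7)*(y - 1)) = 1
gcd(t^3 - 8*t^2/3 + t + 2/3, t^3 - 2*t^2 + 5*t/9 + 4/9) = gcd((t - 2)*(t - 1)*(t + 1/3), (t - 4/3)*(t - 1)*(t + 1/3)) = t^2 - 2*t/3 - 1/3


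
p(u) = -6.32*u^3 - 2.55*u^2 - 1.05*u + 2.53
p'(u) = -18.96*u^2 - 5.1*u - 1.05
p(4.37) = -578.18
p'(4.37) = -385.41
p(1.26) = -15.48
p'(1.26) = -37.58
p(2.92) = -179.63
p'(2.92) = -177.60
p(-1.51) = 20.06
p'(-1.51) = -36.58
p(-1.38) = 15.73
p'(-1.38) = -30.12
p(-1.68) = 27.06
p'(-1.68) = -45.99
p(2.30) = -90.27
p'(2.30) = -113.08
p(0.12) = 2.36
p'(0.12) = -1.94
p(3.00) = -194.21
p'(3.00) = -186.99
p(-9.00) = 4412.71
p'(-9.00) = -1490.91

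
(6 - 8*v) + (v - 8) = -7*v - 2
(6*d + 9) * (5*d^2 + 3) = 30*d^3 + 45*d^2 + 18*d + 27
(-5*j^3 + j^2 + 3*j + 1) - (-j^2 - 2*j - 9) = -5*j^3 + 2*j^2 + 5*j + 10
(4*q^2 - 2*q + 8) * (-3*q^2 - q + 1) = -12*q^4 + 2*q^3 - 18*q^2 - 10*q + 8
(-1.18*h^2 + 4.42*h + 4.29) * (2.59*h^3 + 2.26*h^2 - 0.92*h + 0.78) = -3.0562*h^5 + 8.781*h^4 + 22.1859*h^3 + 4.7086*h^2 - 0.4992*h + 3.3462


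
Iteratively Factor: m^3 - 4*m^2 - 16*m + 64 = (m - 4)*(m^2 - 16) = (m - 4)*(m + 4)*(m - 4)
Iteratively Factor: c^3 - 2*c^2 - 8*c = (c + 2)*(c^2 - 4*c) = (c - 4)*(c + 2)*(c)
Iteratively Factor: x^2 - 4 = (x - 2)*(x + 2)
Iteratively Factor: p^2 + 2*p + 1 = (p + 1)*(p + 1)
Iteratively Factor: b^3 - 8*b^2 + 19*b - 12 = (b - 3)*(b^2 - 5*b + 4) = (b - 3)*(b - 1)*(b - 4)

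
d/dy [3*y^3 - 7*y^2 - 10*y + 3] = 9*y^2 - 14*y - 10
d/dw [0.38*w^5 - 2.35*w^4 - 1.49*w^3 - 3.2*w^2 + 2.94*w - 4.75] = 1.9*w^4 - 9.4*w^3 - 4.47*w^2 - 6.4*w + 2.94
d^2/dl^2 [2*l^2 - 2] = 4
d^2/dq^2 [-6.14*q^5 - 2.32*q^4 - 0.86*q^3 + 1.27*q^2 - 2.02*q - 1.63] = -122.8*q^3 - 27.84*q^2 - 5.16*q + 2.54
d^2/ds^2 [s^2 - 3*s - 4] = 2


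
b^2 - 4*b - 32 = (b - 8)*(b + 4)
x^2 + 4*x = x*(x + 4)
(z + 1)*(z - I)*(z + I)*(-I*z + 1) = -I*z^4 + z^3 - I*z^3 + z^2 - I*z^2 + z - I*z + 1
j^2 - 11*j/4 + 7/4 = (j - 7/4)*(j - 1)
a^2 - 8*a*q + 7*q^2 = (a - 7*q)*(a - q)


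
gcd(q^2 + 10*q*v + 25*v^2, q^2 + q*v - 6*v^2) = 1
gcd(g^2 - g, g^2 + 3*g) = g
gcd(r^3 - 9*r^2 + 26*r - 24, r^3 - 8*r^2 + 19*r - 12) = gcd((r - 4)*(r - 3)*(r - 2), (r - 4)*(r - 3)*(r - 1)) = r^2 - 7*r + 12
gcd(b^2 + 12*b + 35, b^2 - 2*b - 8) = 1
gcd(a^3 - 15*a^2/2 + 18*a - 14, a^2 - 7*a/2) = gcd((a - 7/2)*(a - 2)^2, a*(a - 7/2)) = a - 7/2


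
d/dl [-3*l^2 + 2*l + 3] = 2 - 6*l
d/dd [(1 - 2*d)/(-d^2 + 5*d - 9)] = (-2*d^2 + 2*d + 13)/(d^4 - 10*d^3 + 43*d^2 - 90*d + 81)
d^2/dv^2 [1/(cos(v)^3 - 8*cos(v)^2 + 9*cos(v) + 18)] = ((39*cos(v) - 64*cos(2*v) + 9*cos(3*v))*(cos(v)^3 - 8*cos(v)^2 + 9*cos(v) + 18)/4 + 2*(3*cos(v)^2 - 16*cos(v) + 9)^2*sin(v)^2)/(cos(v)^3 - 8*cos(v)^2 + 9*cos(v) + 18)^3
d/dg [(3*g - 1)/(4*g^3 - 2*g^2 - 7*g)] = (-24*g^3 + 18*g^2 - 4*g - 7)/(g^2*(16*g^4 - 16*g^3 - 52*g^2 + 28*g + 49))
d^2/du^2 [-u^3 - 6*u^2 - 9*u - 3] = -6*u - 12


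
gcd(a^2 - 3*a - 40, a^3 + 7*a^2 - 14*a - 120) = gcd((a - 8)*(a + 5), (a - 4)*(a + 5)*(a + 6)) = a + 5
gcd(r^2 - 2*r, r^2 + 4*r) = r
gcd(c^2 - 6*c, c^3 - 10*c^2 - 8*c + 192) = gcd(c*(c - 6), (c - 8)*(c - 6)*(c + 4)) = c - 6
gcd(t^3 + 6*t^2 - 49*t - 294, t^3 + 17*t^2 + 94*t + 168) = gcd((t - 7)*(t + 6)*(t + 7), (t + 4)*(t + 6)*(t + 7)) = t^2 + 13*t + 42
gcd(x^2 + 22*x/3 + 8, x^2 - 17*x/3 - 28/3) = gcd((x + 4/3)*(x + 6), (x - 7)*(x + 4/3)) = x + 4/3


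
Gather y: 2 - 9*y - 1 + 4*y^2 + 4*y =4*y^2 - 5*y + 1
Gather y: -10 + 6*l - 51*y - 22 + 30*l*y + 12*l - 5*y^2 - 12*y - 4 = 18*l - 5*y^2 + y*(30*l - 63) - 36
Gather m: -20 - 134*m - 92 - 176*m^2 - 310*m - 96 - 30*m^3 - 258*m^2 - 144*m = -30*m^3 - 434*m^2 - 588*m - 208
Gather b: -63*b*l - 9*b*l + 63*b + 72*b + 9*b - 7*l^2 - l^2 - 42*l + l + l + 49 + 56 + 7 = b*(144 - 72*l) - 8*l^2 - 40*l + 112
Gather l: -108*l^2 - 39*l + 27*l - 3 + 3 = -108*l^2 - 12*l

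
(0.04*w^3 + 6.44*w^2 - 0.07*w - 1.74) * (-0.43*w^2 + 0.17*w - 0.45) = -0.0172*w^5 - 2.7624*w^4 + 1.1069*w^3 - 2.1617*w^2 - 0.2643*w + 0.783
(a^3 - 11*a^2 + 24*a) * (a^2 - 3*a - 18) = a^5 - 14*a^4 + 39*a^3 + 126*a^2 - 432*a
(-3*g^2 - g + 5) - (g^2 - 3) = -4*g^2 - g + 8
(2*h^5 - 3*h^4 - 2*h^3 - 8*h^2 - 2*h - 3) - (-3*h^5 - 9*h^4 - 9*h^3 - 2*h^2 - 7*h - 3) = 5*h^5 + 6*h^4 + 7*h^3 - 6*h^2 + 5*h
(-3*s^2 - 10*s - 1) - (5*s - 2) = -3*s^2 - 15*s + 1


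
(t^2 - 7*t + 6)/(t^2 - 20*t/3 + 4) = 3*(t - 1)/(3*t - 2)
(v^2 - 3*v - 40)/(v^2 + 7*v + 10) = (v - 8)/(v + 2)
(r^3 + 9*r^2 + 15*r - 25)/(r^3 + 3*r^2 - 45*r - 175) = (r - 1)/(r - 7)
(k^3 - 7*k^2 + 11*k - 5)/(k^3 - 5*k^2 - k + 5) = (k - 1)/(k + 1)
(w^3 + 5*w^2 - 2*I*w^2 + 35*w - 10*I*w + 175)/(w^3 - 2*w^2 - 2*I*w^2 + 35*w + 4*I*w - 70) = (w + 5)/(w - 2)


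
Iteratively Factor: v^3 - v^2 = (v)*(v^2 - v) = v*(v - 1)*(v)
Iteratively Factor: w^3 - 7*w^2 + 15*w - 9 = (w - 3)*(w^2 - 4*w + 3) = (w - 3)^2*(w - 1)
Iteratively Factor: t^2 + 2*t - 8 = (t + 4)*(t - 2)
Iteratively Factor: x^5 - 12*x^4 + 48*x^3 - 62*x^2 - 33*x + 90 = (x - 2)*(x^4 - 10*x^3 + 28*x^2 - 6*x - 45) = (x - 5)*(x - 2)*(x^3 - 5*x^2 + 3*x + 9) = (x - 5)*(x - 2)*(x + 1)*(x^2 - 6*x + 9) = (x - 5)*(x - 3)*(x - 2)*(x + 1)*(x - 3)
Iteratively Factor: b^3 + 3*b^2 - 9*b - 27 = (b + 3)*(b^2 - 9) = (b - 3)*(b + 3)*(b + 3)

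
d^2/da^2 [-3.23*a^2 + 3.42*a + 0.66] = -6.46000000000000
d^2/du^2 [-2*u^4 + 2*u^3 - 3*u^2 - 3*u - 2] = -24*u^2 + 12*u - 6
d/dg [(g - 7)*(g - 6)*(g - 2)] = 3*g^2 - 30*g + 68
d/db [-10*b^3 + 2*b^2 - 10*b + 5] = -30*b^2 + 4*b - 10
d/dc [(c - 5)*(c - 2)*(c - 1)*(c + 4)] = 4*c^3 - 12*c^2 - 30*c + 58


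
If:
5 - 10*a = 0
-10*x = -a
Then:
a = 1/2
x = 1/20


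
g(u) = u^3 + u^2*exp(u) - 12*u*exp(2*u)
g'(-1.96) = 12.21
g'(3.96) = -293264.45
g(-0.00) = 0.00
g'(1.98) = -3053.42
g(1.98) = -1210.23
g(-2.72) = -19.49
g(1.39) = -258.42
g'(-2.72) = 22.56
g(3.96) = -129879.45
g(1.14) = -128.20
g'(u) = u^2*exp(u) + 3*u^2 - 24*u*exp(2*u) + 2*u*exp(u) - 12*exp(2*u)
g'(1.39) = -706.44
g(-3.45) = -40.64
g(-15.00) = -3375.00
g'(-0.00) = -12.00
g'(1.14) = -369.72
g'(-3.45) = 35.94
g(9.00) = -7090619588.03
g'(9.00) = -14969670515.00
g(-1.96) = -6.52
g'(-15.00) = 675.00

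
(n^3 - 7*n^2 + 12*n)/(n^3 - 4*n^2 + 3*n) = (n - 4)/(n - 1)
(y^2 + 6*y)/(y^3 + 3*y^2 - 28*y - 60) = y/(y^2 - 3*y - 10)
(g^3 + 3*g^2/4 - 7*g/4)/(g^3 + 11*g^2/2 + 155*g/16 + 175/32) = 8*g*(g - 1)/(8*g^2 + 30*g + 25)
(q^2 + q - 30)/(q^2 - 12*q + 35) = (q + 6)/(q - 7)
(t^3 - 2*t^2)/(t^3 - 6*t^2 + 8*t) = t/(t - 4)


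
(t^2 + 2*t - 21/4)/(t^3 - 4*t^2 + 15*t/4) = (2*t + 7)/(t*(2*t - 5))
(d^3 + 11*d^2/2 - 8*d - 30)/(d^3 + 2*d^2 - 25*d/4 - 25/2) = 2*(d + 6)/(2*d + 5)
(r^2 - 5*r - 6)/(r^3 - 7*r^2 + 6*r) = (r + 1)/(r*(r - 1))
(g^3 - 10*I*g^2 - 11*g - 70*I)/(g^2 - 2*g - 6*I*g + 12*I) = (g^3 - 10*I*g^2 - 11*g - 70*I)/(g^2 - 2*g - 6*I*g + 12*I)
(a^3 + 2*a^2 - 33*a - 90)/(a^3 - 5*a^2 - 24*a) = (a^2 - a - 30)/(a*(a - 8))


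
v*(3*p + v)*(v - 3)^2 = 3*p*v^3 - 18*p*v^2 + 27*p*v + v^4 - 6*v^3 + 9*v^2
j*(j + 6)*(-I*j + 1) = -I*j^3 + j^2 - 6*I*j^2 + 6*j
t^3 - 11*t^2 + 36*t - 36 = (t - 6)*(t - 3)*(t - 2)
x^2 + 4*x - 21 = (x - 3)*(x + 7)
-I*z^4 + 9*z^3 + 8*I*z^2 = z^2*(z + 8*I)*(-I*z + 1)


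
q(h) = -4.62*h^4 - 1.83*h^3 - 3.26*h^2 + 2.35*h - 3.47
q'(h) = -18.48*h^3 - 5.49*h^2 - 6.52*h + 2.35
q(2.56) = -247.95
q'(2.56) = -360.36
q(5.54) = -4753.58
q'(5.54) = -3344.45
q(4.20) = -1624.29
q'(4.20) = -1491.02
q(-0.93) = -10.46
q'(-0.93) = 18.53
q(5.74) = -5458.69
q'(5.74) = -3710.88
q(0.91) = -8.58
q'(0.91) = -22.06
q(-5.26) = -3376.30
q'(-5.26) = 2574.17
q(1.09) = -13.67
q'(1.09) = -35.21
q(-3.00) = -364.67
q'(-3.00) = 471.46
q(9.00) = -31892.27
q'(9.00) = -13972.94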